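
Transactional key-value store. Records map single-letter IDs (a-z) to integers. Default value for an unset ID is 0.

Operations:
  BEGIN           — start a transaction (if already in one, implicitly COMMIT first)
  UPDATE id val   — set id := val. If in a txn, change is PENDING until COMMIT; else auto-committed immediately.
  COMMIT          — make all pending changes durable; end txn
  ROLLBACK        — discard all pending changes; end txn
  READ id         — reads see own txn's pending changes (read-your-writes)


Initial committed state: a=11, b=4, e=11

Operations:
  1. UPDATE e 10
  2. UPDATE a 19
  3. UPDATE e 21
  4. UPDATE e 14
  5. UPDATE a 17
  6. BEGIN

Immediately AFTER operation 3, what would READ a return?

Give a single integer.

Answer: 19

Derivation:
Initial committed: {a=11, b=4, e=11}
Op 1: UPDATE e=10 (auto-commit; committed e=10)
Op 2: UPDATE a=19 (auto-commit; committed a=19)
Op 3: UPDATE e=21 (auto-commit; committed e=21)
After op 3: visible(a) = 19 (pending={}, committed={a=19, b=4, e=21})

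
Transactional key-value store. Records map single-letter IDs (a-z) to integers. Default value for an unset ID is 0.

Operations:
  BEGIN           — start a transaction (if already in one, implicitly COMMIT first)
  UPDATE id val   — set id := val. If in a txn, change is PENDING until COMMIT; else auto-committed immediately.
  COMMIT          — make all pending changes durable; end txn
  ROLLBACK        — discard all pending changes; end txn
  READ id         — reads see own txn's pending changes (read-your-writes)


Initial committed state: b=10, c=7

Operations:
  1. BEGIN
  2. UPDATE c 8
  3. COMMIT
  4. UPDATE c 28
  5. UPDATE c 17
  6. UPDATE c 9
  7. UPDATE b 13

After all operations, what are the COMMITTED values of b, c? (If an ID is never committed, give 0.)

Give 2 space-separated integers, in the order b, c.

Initial committed: {b=10, c=7}
Op 1: BEGIN: in_txn=True, pending={}
Op 2: UPDATE c=8 (pending; pending now {c=8})
Op 3: COMMIT: merged ['c'] into committed; committed now {b=10, c=8}
Op 4: UPDATE c=28 (auto-commit; committed c=28)
Op 5: UPDATE c=17 (auto-commit; committed c=17)
Op 6: UPDATE c=9 (auto-commit; committed c=9)
Op 7: UPDATE b=13 (auto-commit; committed b=13)
Final committed: {b=13, c=9}

Answer: 13 9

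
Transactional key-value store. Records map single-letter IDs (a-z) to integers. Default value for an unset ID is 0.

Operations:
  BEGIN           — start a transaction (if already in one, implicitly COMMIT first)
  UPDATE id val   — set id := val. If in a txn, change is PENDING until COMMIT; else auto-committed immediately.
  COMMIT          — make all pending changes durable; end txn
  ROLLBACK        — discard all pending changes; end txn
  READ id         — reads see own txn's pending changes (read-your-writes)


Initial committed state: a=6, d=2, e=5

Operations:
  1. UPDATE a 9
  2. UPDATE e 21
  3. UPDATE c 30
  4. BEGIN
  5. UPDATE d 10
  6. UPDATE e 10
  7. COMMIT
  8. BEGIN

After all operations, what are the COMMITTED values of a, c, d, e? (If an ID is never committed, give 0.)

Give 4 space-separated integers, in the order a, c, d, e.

Answer: 9 30 10 10

Derivation:
Initial committed: {a=6, d=2, e=5}
Op 1: UPDATE a=9 (auto-commit; committed a=9)
Op 2: UPDATE e=21 (auto-commit; committed e=21)
Op 3: UPDATE c=30 (auto-commit; committed c=30)
Op 4: BEGIN: in_txn=True, pending={}
Op 5: UPDATE d=10 (pending; pending now {d=10})
Op 6: UPDATE e=10 (pending; pending now {d=10, e=10})
Op 7: COMMIT: merged ['d', 'e'] into committed; committed now {a=9, c=30, d=10, e=10}
Op 8: BEGIN: in_txn=True, pending={}
Final committed: {a=9, c=30, d=10, e=10}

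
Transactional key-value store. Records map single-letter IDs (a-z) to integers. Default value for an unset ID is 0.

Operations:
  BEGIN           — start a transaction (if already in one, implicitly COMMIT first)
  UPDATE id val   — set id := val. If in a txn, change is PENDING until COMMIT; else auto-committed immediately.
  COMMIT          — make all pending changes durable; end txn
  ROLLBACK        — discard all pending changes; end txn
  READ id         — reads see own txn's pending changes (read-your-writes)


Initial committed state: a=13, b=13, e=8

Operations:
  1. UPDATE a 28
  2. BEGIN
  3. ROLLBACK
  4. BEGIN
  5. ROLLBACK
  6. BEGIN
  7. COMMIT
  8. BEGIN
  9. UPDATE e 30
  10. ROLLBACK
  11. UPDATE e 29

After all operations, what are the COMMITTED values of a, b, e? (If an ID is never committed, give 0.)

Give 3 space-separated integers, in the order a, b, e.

Answer: 28 13 29

Derivation:
Initial committed: {a=13, b=13, e=8}
Op 1: UPDATE a=28 (auto-commit; committed a=28)
Op 2: BEGIN: in_txn=True, pending={}
Op 3: ROLLBACK: discarded pending []; in_txn=False
Op 4: BEGIN: in_txn=True, pending={}
Op 5: ROLLBACK: discarded pending []; in_txn=False
Op 6: BEGIN: in_txn=True, pending={}
Op 7: COMMIT: merged [] into committed; committed now {a=28, b=13, e=8}
Op 8: BEGIN: in_txn=True, pending={}
Op 9: UPDATE e=30 (pending; pending now {e=30})
Op 10: ROLLBACK: discarded pending ['e']; in_txn=False
Op 11: UPDATE e=29 (auto-commit; committed e=29)
Final committed: {a=28, b=13, e=29}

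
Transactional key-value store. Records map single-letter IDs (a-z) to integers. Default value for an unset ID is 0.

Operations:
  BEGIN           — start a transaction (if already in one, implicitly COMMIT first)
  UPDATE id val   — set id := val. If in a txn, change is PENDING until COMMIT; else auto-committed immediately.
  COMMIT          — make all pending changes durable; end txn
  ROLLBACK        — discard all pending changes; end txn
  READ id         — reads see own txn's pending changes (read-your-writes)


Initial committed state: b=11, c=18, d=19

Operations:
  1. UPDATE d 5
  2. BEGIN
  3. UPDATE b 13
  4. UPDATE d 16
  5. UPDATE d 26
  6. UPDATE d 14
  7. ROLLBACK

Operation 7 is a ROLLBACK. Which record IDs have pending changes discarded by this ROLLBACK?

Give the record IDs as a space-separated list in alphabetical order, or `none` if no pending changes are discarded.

Answer: b d

Derivation:
Initial committed: {b=11, c=18, d=19}
Op 1: UPDATE d=5 (auto-commit; committed d=5)
Op 2: BEGIN: in_txn=True, pending={}
Op 3: UPDATE b=13 (pending; pending now {b=13})
Op 4: UPDATE d=16 (pending; pending now {b=13, d=16})
Op 5: UPDATE d=26 (pending; pending now {b=13, d=26})
Op 6: UPDATE d=14 (pending; pending now {b=13, d=14})
Op 7: ROLLBACK: discarded pending ['b', 'd']; in_txn=False
ROLLBACK at op 7 discards: ['b', 'd']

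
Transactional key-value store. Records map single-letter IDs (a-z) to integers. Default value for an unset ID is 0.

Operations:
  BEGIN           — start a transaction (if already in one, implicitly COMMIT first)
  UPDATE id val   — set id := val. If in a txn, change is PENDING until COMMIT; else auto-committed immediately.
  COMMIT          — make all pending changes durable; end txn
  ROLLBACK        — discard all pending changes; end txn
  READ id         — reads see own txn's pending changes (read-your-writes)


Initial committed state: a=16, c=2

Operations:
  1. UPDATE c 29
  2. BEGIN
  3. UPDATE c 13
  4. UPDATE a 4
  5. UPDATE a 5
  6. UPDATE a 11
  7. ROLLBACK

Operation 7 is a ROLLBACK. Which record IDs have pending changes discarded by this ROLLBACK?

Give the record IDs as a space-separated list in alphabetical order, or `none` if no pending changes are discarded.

Initial committed: {a=16, c=2}
Op 1: UPDATE c=29 (auto-commit; committed c=29)
Op 2: BEGIN: in_txn=True, pending={}
Op 3: UPDATE c=13 (pending; pending now {c=13})
Op 4: UPDATE a=4 (pending; pending now {a=4, c=13})
Op 5: UPDATE a=5 (pending; pending now {a=5, c=13})
Op 6: UPDATE a=11 (pending; pending now {a=11, c=13})
Op 7: ROLLBACK: discarded pending ['a', 'c']; in_txn=False
ROLLBACK at op 7 discards: ['a', 'c']

Answer: a c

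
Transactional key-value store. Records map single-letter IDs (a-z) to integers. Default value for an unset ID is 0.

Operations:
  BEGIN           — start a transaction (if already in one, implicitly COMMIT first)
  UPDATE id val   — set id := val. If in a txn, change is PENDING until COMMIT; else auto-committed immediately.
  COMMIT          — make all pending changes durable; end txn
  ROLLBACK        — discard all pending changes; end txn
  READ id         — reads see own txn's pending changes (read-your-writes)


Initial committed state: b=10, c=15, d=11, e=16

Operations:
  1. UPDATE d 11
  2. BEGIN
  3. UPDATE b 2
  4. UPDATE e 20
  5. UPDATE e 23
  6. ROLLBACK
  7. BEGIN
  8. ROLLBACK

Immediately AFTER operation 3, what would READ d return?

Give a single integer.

Initial committed: {b=10, c=15, d=11, e=16}
Op 1: UPDATE d=11 (auto-commit; committed d=11)
Op 2: BEGIN: in_txn=True, pending={}
Op 3: UPDATE b=2 (pending; pending now {b=2})
After op 3: visible(d) = 11 (pending={b=2}, committed={b=10, c=15, d=11, e=16})

Answer: 11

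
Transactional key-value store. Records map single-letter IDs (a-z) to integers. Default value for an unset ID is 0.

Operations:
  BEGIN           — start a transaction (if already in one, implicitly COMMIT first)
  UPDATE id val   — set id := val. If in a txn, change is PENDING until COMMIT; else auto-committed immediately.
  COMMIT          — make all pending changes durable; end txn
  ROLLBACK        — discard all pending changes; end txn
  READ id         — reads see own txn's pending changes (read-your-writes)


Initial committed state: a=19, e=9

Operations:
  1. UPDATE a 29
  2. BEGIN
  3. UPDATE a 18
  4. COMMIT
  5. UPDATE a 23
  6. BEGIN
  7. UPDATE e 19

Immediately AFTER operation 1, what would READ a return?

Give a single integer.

Initial committed: {a=19, e=9}
Op 1: UPDATE a=29 (auto-commit; committed a=29)
After op 1: visible(a) = 29 (pending={}, committed={a=29, e=9})

Answer: 29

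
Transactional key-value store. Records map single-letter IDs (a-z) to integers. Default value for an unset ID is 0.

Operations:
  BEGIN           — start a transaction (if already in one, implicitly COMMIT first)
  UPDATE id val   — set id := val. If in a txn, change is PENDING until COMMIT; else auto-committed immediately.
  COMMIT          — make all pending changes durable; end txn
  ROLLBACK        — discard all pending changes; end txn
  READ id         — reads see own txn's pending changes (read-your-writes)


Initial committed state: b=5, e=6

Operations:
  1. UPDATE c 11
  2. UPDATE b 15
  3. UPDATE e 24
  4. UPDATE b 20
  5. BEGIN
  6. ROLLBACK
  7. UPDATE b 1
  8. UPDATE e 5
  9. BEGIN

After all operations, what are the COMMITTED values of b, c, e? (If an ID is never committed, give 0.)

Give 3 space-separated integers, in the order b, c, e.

Initial committed: {b=5, e=6}
Op 1: UPDATE c=11 (auto-commit; committed c=11)
Op 2: UPDATE b=15 (auto-commit; committed b=15)
Op 3: UPDATE e=24 (auto-commit; committed e=24)
Op 4: UPDATE b=20 (auto-commit; committed b=20)
Op 5: BEGIN: in_txn=True, pending={}
Op 6: ROLLBACK: discarded pending []; in_txn=False
Op 7: UPDATE b=1 (auto-commit; committed b=1)
Op 8: UPDATE e=5 (auto-commit; committed e=5)
Op 9: BEGIN: in_txn=True, pending={}
Final committed: {b=1, c=11, e=5}

Answer: 1 11 5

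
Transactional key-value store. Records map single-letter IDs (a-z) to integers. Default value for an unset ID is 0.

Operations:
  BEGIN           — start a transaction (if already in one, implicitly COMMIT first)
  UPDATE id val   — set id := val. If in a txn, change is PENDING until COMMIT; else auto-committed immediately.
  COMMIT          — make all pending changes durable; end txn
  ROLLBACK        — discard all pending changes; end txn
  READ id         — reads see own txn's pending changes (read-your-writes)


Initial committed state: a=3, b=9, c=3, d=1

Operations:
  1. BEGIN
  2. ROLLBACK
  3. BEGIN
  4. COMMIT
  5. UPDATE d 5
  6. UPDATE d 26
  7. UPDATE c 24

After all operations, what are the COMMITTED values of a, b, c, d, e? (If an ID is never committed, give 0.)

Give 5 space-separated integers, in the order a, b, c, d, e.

Initial committed: {a=3, b=9, c=3, d=1}
Op 1: BEGIN: in_txn=True, pending={}
Op 2: ROLLBACK: discarded pending []; in_txn=False
Op 3: BEGIN: in_txn=True, pending={}
Op 4: COMMIT: merged [] into committed; committed now {a=3, b=9, c=3, d=1}
Op 5: UPDATE d=5 (auto-commit; committed d=5)
Op 6: UPDATE d=26 (auto-commit; committed d=26)
Op 7: UPDATE c=24 (auto-commit; committed c=24)
Final committed: {a=3, b=9, c=24, d=26}

Answer: 3 9 24 26 0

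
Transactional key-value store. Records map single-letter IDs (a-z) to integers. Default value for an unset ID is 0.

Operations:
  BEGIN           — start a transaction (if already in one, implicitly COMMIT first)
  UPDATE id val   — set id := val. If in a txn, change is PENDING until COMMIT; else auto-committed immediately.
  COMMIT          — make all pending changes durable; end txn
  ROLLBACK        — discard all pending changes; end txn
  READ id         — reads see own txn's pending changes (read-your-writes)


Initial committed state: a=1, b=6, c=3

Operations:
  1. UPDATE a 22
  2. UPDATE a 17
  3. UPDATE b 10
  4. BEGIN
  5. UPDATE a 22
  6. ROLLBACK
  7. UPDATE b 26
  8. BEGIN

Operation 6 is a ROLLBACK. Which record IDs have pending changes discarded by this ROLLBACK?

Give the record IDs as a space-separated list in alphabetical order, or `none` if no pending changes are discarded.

Initial committed: {a=1, b=6, c=3}
Op 1: UPDATE a=22 (auto-commit; committed a=22)
Op 2: UPDATE a=17 (auto-commit; committed a=17)
Op 3: UPDATE b=10 (auto-commit; committed b=10)
Op 4: BEGIN: in_txn=True, pending={}
Op 5: UPDATE a=22 (pending; pending now {a=22})
Op 6: ROLLBACK: discarded pending ['a']; in_txn=False
Op 7: UPDATE b=26 (auto-commit; committed b=26)
Op 8: BEGIN: in_txn=True, pending={}
ROLLBACK at op 6 discards: ['a']

Answer: a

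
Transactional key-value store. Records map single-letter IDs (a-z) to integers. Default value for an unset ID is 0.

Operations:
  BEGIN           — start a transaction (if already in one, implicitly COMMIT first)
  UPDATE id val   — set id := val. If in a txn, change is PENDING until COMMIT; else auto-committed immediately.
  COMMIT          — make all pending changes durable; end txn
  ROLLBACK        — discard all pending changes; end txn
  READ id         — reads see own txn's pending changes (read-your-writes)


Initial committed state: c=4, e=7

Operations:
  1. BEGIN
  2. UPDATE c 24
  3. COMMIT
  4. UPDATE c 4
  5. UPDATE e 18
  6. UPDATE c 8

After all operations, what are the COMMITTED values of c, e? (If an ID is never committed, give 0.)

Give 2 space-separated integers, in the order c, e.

Initial committed: {c=4, e=7}
Op 1: BEGIN: in_txn=True, pending={}
Op 2: UPDATE c=24 (pending; pending now {c=24})
Op 3: COMMIT: merged ['c'] into committed; committed now {c=24, e=7}
Op 4: UPDATE c=4 (auto-commit; committed c=4)
Op 5: UPDATE e=18 (auto-commit; committed e=18)
Op 6: UPDATE c=8 (auto-commit; committed c=8)
Final committed: {c=8, e=18}

Answer: 8 18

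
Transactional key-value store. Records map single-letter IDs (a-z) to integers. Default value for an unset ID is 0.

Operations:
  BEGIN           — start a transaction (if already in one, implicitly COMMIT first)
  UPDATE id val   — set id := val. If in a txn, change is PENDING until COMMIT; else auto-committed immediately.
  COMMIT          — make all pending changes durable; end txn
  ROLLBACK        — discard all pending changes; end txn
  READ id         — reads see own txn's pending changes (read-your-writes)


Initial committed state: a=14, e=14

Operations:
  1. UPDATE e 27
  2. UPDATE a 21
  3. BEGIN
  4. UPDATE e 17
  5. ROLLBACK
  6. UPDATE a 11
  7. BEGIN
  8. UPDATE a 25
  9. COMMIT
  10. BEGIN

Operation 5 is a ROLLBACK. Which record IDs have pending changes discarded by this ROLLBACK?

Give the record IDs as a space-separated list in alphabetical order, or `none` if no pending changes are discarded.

Answer: e

Derivation:
Initial committed: {a=14, e=14}
Op 1: UPDATE e=27 (auto-commit; committed e=27)
Op 2: UPDATE a=21 (auto-commit; committed a=21)
Op 3: BEGIN: in_txn=True, pending={}
Op 4: UPDATE e=17 (pending; pending now {e=17})
Op 5: ROLLBACK: discarded pending ['e']; in_txn=False
Op 6: UPDATE a=11 (auto-commit; committed a=11)
Op 7: BEGIN: in_txn=True, pending={}
Op 8: UPDATE a=25 (pending; pending now {a=25})
Op 9: COMMIT: merged ['a'] into committed; committed now {a=25, e=27}
Op 10: BEGIN: in_txn=True, pending={}
ROLLBACK at op 5 discards: ['e']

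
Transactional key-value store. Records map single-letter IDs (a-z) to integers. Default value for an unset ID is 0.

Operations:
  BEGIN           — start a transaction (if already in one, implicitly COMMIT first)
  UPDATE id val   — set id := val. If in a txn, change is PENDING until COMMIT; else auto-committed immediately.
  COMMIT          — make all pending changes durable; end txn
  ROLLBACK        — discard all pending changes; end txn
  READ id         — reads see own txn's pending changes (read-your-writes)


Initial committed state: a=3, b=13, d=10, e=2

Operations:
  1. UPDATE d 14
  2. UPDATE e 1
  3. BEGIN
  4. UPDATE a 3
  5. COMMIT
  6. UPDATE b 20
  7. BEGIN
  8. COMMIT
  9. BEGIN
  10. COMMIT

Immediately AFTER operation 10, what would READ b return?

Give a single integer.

Initial committed: {a=3, b=13, d=10, e=2}
Op 1: UPDATE d=14 (auto-commit; committed d=14)
Op 2: UPDATE e=1 (auto-commit; committed e=1)
Op 3: BEGIN: in_txn=True, pending={}
Op 4: UPDATE a=3 (pending; pending now {a=3})
Op 5: COMMIT: merged ['a'] into committed; committed now {a=3, b=13, d=14, e=1}
Op 6: UPDATE b=20 (auto-commit; committed b=20)
Op 7: BEGIN: in_txn=True, pending={}
Op 8: COMMIT: merged [] into committed; committed now {a=3, b=20, d=14, e=1}
Op 9: BEGIN: in_txn=True, pending={}
Op 10: COMMIT: merged [] into committed; committed now {a=3, b=20, d=14, e=1}
After op 10: visible(b) = 20 (pending={}, committed={a=3, b=20, d=14, e=1})

Answer: 20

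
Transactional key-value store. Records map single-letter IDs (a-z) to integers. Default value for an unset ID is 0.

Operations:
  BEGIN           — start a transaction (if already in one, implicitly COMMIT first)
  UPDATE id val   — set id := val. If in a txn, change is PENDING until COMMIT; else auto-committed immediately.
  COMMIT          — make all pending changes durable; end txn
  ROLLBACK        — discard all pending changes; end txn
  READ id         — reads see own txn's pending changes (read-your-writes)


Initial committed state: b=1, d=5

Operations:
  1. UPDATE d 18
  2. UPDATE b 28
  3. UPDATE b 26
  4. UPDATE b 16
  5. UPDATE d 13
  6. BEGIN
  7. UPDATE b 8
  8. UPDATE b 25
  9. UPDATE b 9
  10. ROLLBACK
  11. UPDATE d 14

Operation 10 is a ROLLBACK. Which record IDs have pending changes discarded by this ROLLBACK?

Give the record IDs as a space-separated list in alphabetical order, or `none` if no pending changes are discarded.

Answer: b

Derivation:
Initial committed: {b=1, d=5}
Op 1: UPDATE d=18 (auto-commit; committed d=18)
Op 2: UPDATE b=28 (auto-commit; committed b=28)
Op 3: UPDATE b=26 (auto-commit; committed b=26)
Op 4: UPDATE b=16 (auto-commit; committed b=16)
Op 5: UPDATE d=13 (auto-commit; committed d=13)
Op 6: BEGIN: in_txn=True, pending={}
Op 7: UPDATE b=8 (pending; pending now {b=8})
Op 8: UPDATE b=25 (pending; pending now {b=25})
Op 9: UPDATE b=9 (pending; pending now {b=9})
Op 10: ROLLBACK: discarded pending ['b']; in_txn=False
Op 11: UPDATE d=14 (auto-commit; committed d=14)
ROLLBACK at op 10 discards: ['b']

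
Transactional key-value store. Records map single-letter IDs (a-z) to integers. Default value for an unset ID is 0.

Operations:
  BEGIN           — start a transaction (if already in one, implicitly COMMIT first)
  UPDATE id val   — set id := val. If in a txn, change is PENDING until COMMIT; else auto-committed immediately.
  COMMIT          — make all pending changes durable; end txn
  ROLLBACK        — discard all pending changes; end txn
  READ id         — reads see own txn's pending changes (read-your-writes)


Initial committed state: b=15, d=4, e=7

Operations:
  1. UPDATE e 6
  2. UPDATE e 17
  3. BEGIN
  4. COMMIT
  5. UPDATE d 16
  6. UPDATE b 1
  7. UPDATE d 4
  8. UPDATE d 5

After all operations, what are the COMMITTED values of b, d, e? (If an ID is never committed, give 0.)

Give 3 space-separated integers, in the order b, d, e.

Initial committed: {b=15, d=4, e=7}
Op 1: UPDATE e=6 (auto-commit; committed e=6)
Op 2: UPDATE e=17 (auto-commit; committed e=17)
Op 3: BEGIN: in_txn=True, pending={}
Op 4: COMMIT: merged [] into committed; committed now {b=15, d=4, e=17}
Op 5: UPDATE d=16 (auto-commit; committed d=16)
Op 6: UPDATE b=1 (auto-commit; committed b=1)
Op 7: UPDATE d=4 (auto-commit; committed d=4)
Op 8: UPDATE d=5 (auto-commit; committed d=5)
Final committed: {b=1, d=5, e=17}

Answer: 1 5 17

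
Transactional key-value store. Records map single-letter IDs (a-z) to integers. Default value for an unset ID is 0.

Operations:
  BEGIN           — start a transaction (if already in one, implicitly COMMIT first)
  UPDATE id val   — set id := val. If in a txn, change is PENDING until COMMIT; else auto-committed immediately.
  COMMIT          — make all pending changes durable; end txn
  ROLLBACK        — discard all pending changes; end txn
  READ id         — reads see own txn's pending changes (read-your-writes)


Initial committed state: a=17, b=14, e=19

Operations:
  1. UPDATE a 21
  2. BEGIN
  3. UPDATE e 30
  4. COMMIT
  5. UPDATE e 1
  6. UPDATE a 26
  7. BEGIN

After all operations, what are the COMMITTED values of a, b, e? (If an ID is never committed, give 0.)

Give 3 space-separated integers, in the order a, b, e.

Initial committed: {a=17, b=14, e=19}
Op 1: UPDATE a=21 (auto-commit; committed a=21)
Op 2: BEGIN: in_txn=True, pending={}
Op 3: UPDATE e=30 (pending; pending now {e=30})
Op 4: COMMIT: merged ['e'] into committed; committed now {a=21, b=14, e=30}
Op 5: UPDATE e=1 (auto-commit; committed e=1)
Op 6: UPDATE a=26 (auto-commit; committed a=26)
Op 7: BEGIN: in_txn=True, pending={}
Final committed: {a=26, b=14, e=1}

Answer: 26 14 1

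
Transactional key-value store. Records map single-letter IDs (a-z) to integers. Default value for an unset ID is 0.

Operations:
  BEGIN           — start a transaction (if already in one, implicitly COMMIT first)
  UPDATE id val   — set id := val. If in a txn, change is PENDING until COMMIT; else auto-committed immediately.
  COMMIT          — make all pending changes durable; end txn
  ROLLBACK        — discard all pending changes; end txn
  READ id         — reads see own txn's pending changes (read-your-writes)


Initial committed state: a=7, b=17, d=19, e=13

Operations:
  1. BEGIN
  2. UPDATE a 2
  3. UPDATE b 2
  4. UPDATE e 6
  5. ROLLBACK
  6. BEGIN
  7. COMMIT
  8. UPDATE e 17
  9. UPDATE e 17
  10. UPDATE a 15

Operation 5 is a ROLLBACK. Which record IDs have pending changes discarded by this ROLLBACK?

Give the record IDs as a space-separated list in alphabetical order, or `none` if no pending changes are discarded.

Answer: a b e

Derivation:
Initial committed: {a=7, b=17, d=19, e=13}
Op 1: BEGIN: in_txn=True, pending={}
Op 2: UPDATE a=2 (pending; pending now {a=2})
Op 3: UPDATE b=2 (pending; pending now {a=2, b=2})
Op 4: UPDATE e=6 (pending; pending now {a=2, b=2, e=6})
Op 5: ROLLBACK: discarded pending ['a', 'b', 'e']; in_txn=False
Op 6: BEGIN: in_txn=True, pending={}
Op 7: COMMIT: merged [] into committed; committed now {a=7, b=17, d=19, e=13}
Op 8: UPDATE e=17 (auto-commit; committed e=17)
Op 9: UPDATE e=17 (auto-commit; committed e=17)
Op 10: UPDATE a=15 (auto-commit; committed a=15)
ROLLBACK at op 5 discards: ['a', 'b', 'e']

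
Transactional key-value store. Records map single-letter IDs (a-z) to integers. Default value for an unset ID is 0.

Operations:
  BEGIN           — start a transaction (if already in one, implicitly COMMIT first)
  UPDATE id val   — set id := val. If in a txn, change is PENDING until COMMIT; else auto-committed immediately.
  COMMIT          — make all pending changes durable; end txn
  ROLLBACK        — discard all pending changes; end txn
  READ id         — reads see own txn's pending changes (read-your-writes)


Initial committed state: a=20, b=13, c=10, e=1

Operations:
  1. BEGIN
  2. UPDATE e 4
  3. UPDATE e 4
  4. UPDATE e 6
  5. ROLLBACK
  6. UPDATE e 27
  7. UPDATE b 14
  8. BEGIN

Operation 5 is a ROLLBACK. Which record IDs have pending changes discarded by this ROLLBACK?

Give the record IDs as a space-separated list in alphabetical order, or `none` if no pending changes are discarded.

Answer: e

Derivation:
Initial committed: {a=20, b=13, c=10, e=1}
Op 1: BEGIN: in_txn=True, pending={}
Op 2: UPDATE e=4 (pending; pending now {e=4})
Op 3: UPDATE e=4 (pending; pending now {e=4})
Op 4: UPDATE e=6 (pending; pending now {e=6})
Op 5: ROLLBACK: discarded pending ['e']; in_txn=False
Op 6: UPDATE e=27 (auto-commit; committed e=27)
Op 7: UPDATE b=14 (auto-commit; committed b=14)
Op 8: BEGIN: in_txn=True, pending={}
ROLLBACK at op 5 discards: ['e']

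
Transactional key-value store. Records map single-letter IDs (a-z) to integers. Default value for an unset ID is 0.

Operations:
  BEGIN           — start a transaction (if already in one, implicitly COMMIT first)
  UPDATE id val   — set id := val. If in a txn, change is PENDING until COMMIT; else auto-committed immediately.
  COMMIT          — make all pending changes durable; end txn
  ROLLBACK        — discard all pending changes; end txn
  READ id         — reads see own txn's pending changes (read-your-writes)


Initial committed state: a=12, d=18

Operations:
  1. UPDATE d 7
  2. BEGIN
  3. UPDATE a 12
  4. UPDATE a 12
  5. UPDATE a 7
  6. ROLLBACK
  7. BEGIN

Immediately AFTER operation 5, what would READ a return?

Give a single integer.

Answer: 7

Derivation:
Initial committed: {a=12, d=18}
Op 1: UPDATE d=7 (auto-commit; committed d=7)
Op 2: BEGIN: in_txn=True, pending={}
Op 3: UPDATE a=12 (pending; pending now {a=12})
Op 4: UPDATE a=12 (pending; pending now {a=12})
Op 5: UPDATE a=7 (pending; pending now {a=7})
After op 5: visible(a) = 7 (pending={a=7}, committed={a=12, d=7})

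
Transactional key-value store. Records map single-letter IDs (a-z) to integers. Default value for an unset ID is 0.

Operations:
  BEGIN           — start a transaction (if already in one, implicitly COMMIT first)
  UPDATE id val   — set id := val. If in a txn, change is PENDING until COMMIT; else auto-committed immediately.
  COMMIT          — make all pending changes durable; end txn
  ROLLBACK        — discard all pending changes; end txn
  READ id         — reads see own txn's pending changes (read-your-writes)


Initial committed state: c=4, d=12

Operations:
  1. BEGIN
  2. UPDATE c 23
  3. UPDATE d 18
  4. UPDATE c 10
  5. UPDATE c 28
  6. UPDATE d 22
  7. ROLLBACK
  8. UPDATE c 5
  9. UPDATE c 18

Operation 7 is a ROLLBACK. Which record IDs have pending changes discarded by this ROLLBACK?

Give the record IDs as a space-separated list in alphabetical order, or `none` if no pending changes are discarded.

Answer: c d

Derivation:
Initial committed: {c=4, d=12}
Op 1: BEGIN: in_txn=True, pending={}
Op 2: UPDATE c=23 (pending; pending now {c=23})
Op 3: UPDATE d=18 (pending; pending now {c=23, d=18})
Op 4: UPDATE c=10 (pending; pending now {c=10, d=18})
Op 5: UPDATE c=28 (pending; pending now {c=28, d=18})
Op 6: UPDATE d=22 (pending; pending now {c=28, d=22})
Op 7: ROLLBACK: discarded pending ['c', 'd']; in_txn=False
Op 8: UPDATE c=5 (auto-commit; committed c=5)
Op 9: UPDATE c=18 (auto-commit; committed c=18)
ROLLBACK at op 7 discards: ['c', 'd']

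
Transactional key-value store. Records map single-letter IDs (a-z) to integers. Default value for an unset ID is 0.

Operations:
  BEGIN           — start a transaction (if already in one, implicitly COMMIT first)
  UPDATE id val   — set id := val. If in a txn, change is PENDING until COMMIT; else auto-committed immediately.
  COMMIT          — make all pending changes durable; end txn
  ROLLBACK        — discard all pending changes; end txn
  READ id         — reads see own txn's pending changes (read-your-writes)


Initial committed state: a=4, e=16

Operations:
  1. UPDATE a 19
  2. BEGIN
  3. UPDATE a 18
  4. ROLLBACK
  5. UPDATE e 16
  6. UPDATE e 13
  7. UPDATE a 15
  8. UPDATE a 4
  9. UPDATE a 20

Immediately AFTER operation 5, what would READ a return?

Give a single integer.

Initial committed: {a=4, e=16}
Op 1: UPDATE a=19 (auto-commit; committed a=19)
Op 2: BEGIN: in_txn=True, pending={}
Op 3: UPDATE a=18 (pending; pending now {a=18})
Op 4: ROLLBACK: discarded pending ['a']; in_txn=False
Op 5: UPDATE e=16 (auto-commit; committed e=16)
After op 5: visible(a) = 19 (pending={}, committed={a=19, e=16})

Answer: 19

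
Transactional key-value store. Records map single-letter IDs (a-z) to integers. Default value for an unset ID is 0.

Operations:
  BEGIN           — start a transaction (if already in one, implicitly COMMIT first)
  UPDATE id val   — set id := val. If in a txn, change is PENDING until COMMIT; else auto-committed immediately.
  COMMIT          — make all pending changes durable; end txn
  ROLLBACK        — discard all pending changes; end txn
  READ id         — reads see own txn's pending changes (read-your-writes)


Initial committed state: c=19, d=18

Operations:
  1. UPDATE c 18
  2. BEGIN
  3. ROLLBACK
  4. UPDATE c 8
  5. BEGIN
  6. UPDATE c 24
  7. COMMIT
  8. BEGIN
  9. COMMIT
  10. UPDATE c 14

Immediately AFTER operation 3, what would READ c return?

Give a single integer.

Answer: 18

Derivation:
Initial committed: {c=19, d=18}
Op 1: UPDATE c=18 (auto-commit; committed c=18)
Op 2: BEGIN: in_txn=True, pending={}
Op 3: ROLLBACK: discarded pending []; in_txn=False
After op 3: visible(c) = 18 (pending={}, committed={c=18, d=18})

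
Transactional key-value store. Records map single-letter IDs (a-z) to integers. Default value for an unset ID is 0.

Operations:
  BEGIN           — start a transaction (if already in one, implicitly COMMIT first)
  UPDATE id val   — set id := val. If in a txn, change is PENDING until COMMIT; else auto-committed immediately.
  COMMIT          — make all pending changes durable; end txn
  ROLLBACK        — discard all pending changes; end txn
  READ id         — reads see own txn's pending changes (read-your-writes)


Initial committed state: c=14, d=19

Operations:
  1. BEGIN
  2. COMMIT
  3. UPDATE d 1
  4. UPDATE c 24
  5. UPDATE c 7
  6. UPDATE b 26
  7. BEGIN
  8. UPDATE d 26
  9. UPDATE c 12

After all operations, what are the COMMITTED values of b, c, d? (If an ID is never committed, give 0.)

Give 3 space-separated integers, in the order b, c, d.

Initial committed: {c=14, d=19}
Op 1: BEGIN: in_txn=True, pending={}
Op 2: COMMIT: merged [] into committed; committed now {c=14, d=19}
Op 3: UPDATE d=1 (auto-commit; committed d=1)
Op 4: UPDATE c=24 (auto-commit; committed c=24)
Op 5: UPDATE c=7 (auto-commit; committed c=7)
Op 6: UPDATE b=26 (auto-commit; committed b=26)
Op 7: BEGIN: in_txn=True, pending={}
Op 8: UPDATE d=26 (pending; pending now {d=26})
Op 9: UPDATE c=12 (pending; pending now {c=12, d=26})
Final committed: {b=26, c=7, d=1}

Answer: 26 7 1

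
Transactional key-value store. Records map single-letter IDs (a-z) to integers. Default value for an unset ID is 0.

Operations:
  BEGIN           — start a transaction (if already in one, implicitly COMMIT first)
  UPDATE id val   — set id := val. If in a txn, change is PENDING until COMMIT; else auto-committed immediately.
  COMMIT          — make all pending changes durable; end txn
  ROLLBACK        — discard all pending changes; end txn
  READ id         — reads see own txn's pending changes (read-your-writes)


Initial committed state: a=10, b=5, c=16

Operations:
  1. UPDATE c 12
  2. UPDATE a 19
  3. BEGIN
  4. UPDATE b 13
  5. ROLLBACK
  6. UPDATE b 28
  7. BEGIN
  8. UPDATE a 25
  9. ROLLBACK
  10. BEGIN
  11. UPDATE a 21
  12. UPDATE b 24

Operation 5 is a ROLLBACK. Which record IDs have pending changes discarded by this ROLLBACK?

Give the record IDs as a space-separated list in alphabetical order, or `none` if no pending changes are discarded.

Initial committed: {a=10, b=5, c=16}
Op 1: UPDATE c=12 (auto-commit; committed c=12)
Op 2: UPDATE a=19 (auto-commit; committed a=19)
Op 3: BEGIN: in_txn=True, pending={}
Op 4: UPDATE b=13 (pending; pending now {b=13})
Op 5: ROLLBACK: discarded pending ['b']; in_txn=False
Op 6: UPDATE b=28 (auto-commit; committed b=28)
Op 7: BEGIN: in_txn=True, pending={}
Op 8: UPDATE a=25 (pending; pending now {a=25})
Op 9: ROLLBACK: discarded pending ['a']; in_txn=False
Op 10: BEGIN: in_txn=True, pending={}
Op 11: UPDATE a=21 (pending; pending now {a=21})
Op 12: UPDATE b=24 (pending; pending now {a=21, b=24})
ROLLBACK at op 5 discards: ['b']

Answer: b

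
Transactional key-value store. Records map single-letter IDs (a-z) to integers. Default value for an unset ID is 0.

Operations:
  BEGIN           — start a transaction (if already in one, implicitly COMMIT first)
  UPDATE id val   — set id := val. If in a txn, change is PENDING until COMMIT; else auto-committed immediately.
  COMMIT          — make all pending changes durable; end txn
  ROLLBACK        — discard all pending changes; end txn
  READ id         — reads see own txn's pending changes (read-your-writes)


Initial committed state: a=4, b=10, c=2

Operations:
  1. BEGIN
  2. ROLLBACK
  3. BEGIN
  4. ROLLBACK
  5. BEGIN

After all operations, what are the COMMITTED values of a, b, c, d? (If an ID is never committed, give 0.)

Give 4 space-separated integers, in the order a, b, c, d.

Answer: 4 10 2 0

Derivation:
Initial committed: {a=4, b=10, c=2}
Op 1: BEGIN: in_txn=True, pending={}
Op 2: ROLLBACK: discarded pending []; in_txn=False
Op 3: BEGIN: in_txn=True, pending={}
Op 4: ROLLBACK: discarded pending []; in_txn=False
Op 5: BEGIN: in_txn=True, pending={}
Final committed: {a=4, b=10, c=2}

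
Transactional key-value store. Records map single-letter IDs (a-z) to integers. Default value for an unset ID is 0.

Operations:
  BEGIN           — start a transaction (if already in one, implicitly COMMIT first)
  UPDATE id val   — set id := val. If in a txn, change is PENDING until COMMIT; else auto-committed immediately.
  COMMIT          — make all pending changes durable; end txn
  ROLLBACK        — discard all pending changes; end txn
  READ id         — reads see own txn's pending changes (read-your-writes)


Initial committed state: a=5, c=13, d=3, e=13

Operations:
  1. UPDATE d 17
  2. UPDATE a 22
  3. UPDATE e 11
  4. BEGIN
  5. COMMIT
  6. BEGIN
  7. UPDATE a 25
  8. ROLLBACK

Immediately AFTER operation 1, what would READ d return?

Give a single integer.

Initial committed: {a=5, c=13, d=3, e=13}
Op 1: UPDATE d=17 (auto-commit; committed d=17)
After op 1: visible(d) = 17 (pending={}, committed={a=5, c=13, d=17, e=13})

Answer: 17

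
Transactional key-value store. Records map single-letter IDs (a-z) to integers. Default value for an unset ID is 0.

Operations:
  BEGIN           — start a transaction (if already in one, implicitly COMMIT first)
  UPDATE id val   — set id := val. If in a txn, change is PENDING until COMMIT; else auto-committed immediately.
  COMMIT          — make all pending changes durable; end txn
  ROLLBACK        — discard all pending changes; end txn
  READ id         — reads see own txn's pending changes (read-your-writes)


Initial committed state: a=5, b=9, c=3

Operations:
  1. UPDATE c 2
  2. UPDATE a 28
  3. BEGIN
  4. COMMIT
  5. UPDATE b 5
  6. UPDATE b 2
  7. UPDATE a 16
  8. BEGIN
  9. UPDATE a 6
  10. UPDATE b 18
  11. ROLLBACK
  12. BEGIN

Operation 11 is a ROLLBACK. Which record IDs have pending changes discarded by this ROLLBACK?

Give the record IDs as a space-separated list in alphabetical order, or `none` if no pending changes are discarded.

Initial committed: {a=5, b=9, c=3}
Op 1: UPDATE c=2 (auto-commit; committed c=2)
Op 2: UPDATE a=28 (auto-commit; committed a=28)
Op 3: BEGIN: in_txn=True, pending={}
Op 4: COMMIT: merged [] into committed; committed now {a=28, b=9, c=2}
Op 5: UPDATE b=5 (auto-commit; committed b=5)
Op 6: UPDATE b=2 (auto-commit; committed b=2)
Op 7: UPDATE a=16 (auto-commit; committed a=16)
Op 8: BEGIN: in_txn=True, pending={}
Op 9: UPDATE a=6 (pending; pending now {a=6})
Op 10: UPDATE b=18 (pending; pending now {a=6, b=18})
Op 11: ROLLBACK: discarded pending ['a', 'b']; in_txn=False
Op 12: BEGIN: in_txn=True, pending={}
ROLLBACK at op 11 discards: ['a', 'b']

Answer: a b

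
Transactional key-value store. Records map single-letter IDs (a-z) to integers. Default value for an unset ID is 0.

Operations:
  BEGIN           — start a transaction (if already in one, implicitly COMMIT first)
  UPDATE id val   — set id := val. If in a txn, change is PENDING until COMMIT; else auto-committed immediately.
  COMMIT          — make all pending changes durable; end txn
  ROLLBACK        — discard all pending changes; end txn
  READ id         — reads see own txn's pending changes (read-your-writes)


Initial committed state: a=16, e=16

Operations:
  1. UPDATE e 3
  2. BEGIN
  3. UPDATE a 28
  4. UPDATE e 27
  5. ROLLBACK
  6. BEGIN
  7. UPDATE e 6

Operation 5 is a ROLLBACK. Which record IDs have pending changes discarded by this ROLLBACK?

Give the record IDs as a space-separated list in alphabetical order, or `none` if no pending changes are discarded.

Answer: a e

Derivation:
Initial committed: {a=16, e=16}
Op 1: UPDATE e=3 (auto-commit; committed e=3)
Op 2: BEGIN: in_txn=True, pending={}
Op 3: UPDATE a=28 (pending; pending now {a=28})
Op 4: UPDATE e=27 (pending; pending now {a=28, e=27})
Op 5: ROLLBACK: discarded pending ['a', 'e']; in_txn=False
Op 6: BEGIN: in_txn=True, pending={}
Op 7: UPDATE e=6 (pending; pending now {e=6})
ROLLBACK at op 5 discards: ['a', 'e']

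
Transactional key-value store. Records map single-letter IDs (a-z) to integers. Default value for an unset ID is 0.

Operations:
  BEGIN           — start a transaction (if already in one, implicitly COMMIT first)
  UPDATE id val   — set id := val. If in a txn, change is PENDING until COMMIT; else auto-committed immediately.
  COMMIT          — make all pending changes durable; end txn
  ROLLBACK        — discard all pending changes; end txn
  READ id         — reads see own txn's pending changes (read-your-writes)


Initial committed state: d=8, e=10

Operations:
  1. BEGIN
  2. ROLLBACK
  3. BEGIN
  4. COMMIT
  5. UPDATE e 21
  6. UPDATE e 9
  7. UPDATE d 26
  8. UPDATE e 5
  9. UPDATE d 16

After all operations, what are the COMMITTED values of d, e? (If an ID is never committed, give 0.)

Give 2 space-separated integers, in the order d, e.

Initial committed: {d=8, e=10}
Op 1: BEGIN: in_txn=True, pending={}
Op 2: ROLLBACK: discarded pending []; in_txn=False
Op 3: BEGIN: in_txn=True, pending={}
Op 4: COMMIT: merged [] into committed; committed now {d=8, e=10}
Op 5: UPDATE e=21 (auto-commit; committed e=21)
Op 6: UPDATE e=9 (auto-commit; committed e=9)
Op 7: UPDATE d=26 (auto-commit; committed d=26)
Op 8: UPDATE e=5 (auto-commit; committed e=5)
Op 9: UPDATE d=16 (auto-commit; committed d=16)
Final committed: {d=16, e=5}

Answer: 16 5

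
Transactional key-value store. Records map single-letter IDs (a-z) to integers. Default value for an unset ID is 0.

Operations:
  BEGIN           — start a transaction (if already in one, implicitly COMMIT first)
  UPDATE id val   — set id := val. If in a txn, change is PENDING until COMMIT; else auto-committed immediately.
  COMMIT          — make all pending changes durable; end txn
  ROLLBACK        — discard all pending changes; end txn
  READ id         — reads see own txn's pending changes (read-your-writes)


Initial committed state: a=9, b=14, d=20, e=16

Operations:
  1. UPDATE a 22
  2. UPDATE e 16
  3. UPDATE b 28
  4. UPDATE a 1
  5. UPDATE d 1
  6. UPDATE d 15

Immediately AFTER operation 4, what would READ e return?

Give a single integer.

Answer: 16

Derivation:
Initial committed: {a=9, b=14, d=20, e=16}
Op 1: UPDATE a=22 (auto-commit; committed a=22)
Op 2: UPDATE e=16 (auto-commit; committed e=16)
Op 3: UPDATE b=28 (auto-commit; committed b=28)
Op 4: UPDATE a=1 (auto-commit; committed a=1)
After op 4: visible(e) = 16 (pending={}, committed={a=1, b=28, d=20, e=16})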